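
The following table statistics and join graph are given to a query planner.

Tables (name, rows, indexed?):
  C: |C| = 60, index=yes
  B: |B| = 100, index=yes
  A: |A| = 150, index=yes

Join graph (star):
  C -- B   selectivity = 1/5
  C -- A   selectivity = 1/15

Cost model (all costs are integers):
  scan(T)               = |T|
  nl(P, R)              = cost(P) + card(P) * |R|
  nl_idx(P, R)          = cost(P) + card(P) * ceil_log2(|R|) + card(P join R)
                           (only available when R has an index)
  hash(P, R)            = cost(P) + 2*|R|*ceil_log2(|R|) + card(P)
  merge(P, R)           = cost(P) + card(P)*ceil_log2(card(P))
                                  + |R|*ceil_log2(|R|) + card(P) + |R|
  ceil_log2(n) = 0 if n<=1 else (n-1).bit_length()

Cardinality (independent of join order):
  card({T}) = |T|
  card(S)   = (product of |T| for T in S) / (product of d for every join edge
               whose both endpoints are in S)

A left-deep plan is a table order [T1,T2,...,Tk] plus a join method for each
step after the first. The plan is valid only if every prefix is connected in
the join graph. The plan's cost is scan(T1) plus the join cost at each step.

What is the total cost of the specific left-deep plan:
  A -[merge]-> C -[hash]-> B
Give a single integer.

3920

step 1: scan A: cost=150, card=150
step 2: join C via merge
    card(P join C) = 150*60/(15) = 600
    cost = 150 + 150*8 + 60*6 + 150 + 60 = 1920
step 3: join B via hash
    card(P join B) = 600*100/(5) = 12000
    cost = 1920 + 2*100*7 + 600 = 3920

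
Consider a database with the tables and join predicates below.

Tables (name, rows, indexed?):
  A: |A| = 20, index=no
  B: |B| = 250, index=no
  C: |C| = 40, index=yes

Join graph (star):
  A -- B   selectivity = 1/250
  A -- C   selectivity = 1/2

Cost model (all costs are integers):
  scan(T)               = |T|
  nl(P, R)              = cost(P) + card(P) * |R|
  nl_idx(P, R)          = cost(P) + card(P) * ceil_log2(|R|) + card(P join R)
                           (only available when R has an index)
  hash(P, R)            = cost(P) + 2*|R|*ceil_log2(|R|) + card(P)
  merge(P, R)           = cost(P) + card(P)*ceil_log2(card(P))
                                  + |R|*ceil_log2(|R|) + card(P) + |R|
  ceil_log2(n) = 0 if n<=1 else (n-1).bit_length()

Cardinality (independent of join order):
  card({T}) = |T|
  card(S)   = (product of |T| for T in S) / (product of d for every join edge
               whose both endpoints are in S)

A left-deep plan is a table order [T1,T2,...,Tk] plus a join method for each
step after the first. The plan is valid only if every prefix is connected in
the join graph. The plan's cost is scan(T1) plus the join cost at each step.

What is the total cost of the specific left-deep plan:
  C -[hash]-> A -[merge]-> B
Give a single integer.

step 1: scan C: cost=40, card=40
step 2: join A via hash
    card(P join A) = 40*20/(2) = 400
    cost = 40 + 2*20*5 + 40 = 280
step 3: join B via merge
    card(P join B) = 400*250/(250) = 400
    cost = 280 + 400*9 + 250*8 + 400 + 250 = 6530

6530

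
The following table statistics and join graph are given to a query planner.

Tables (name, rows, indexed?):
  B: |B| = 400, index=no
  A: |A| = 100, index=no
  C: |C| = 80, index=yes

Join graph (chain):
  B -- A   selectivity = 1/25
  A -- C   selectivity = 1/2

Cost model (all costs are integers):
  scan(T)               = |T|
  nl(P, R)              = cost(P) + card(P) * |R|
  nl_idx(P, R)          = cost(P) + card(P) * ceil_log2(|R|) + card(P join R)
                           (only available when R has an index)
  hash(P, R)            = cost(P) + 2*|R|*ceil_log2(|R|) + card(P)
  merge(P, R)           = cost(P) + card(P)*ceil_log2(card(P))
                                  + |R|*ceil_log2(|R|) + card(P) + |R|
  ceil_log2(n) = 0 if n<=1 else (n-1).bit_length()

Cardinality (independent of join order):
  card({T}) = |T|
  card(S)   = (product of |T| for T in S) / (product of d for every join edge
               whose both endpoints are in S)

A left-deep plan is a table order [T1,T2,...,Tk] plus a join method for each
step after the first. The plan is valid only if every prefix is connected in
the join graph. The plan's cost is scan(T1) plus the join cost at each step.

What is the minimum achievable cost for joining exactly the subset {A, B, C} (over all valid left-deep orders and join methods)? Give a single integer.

Selinger DP over subsets of {A,B,C}:
  {B}: scan cost=400, card=400
  {A}: scan cost=100, card=100
  {C}: scan cost=80, card=80
  {AB}: card=1600; try (A,hash)→2200, (B,merge)→4900, (A,merge)→5200, (B,hash)→7400, (B,nl)→40100, (A,nl)→40400; best=2200 via (A,hash)
  {AC}: card=4000; try (C,hash)→1320, (A,merge)→1520, (C,merge)→1540, (A,hash)→1560, (C,nl_idx)→4800, (A,nl)→8080 …(+1); best=1320 via (C,hash)
  {ABC}: card=64000; try (C,hash)→4920, (B,hash)→12520, (C,merge)→22040, (B,merge)→57320, (C,nl_idx)→77400, (C,nl)→130200 …(+1); best=4920 via (C,hash)

4920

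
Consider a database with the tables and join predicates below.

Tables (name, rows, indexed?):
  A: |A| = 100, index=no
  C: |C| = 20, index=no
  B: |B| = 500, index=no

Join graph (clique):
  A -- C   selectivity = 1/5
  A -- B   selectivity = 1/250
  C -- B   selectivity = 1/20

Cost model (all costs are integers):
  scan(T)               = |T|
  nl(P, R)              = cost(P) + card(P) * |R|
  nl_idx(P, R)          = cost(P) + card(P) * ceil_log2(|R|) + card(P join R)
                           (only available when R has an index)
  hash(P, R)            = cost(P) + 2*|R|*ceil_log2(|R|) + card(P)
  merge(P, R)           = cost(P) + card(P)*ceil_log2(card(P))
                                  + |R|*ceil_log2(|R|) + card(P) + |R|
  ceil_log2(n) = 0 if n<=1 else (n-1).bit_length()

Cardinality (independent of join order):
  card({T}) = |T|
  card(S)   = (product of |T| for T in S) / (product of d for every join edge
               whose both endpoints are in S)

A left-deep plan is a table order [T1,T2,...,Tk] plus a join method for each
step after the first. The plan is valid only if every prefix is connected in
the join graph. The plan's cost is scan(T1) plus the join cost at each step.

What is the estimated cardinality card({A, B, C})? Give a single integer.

40

Tables in S: A(100), B(500), C(20)
Edges inside S: A-C(d=5), A-B(d=250), C-B(d=20)
numerator = 100 * 500 * 20 = 1000000
denominator = 5 * 250 * 20 = 25000
card(S) = 1000000 / 25000 = 40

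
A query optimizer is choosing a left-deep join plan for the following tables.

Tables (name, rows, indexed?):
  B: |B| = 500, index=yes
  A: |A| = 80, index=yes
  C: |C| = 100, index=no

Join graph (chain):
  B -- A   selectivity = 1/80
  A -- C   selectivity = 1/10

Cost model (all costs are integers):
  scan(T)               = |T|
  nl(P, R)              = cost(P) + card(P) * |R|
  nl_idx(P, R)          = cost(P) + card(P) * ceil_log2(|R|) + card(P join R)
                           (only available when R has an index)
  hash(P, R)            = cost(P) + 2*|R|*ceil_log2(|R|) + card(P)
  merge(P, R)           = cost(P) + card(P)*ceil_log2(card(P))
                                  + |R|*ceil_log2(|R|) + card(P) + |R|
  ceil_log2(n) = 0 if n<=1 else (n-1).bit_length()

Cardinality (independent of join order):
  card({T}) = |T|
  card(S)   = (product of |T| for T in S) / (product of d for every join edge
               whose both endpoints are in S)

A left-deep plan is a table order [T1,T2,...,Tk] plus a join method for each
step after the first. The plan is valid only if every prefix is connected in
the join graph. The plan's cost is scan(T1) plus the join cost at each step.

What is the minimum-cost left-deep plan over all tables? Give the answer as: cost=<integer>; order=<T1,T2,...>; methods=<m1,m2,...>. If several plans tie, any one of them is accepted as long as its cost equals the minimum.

Selinger DP (subsets sized 1..n):
  {B}: scan cost=500, card=500
  {A}: scan cost=80, card=80
  {C}: scan cost=100, card=100
  {AB}: card=500; try (B,nl_idx)→1300, (A,hash)→2120, (A,nl_idx)→4500, (B,merge)→5720, (A,merge)→6140, (B,hash)→9160 …(+2); best=1300 via (B,nl_idx)
  {AC}: card=800; try (A,hash)→1320, (C,merge)→1520, (A,merge)→1540, (C,hash)→1560, (A,nl_idx)→1600, (C,nl)→8080 …(+1); best=1320 via (A,hash)
  {ABC}: card=5000; try (C,hash)→3200, (C,merge)→7100, (B,hash)→11120, (B,nl_idx)→13520, (B,merge)→15120, (C,nl)→51300 …(+1); best=3200 via (C,hash)

cost=3200; order=A,B,C; methods=nl_idx,hash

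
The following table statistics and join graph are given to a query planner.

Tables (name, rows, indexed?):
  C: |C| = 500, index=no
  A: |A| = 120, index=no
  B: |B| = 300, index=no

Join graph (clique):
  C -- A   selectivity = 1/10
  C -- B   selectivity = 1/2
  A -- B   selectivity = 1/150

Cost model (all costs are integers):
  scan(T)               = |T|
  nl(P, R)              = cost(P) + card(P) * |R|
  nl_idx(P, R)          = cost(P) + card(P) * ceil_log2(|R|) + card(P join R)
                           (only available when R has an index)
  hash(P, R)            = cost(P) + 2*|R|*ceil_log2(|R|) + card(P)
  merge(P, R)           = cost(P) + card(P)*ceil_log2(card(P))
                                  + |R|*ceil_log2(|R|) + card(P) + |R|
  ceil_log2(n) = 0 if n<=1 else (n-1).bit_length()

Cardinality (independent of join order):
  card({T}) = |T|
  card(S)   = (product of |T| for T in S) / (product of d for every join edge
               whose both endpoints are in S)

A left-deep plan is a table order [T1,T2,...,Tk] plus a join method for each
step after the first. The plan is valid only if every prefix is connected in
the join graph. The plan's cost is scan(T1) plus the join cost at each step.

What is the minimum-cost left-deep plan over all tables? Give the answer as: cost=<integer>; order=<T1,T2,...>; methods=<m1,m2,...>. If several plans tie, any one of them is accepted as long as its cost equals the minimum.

Selinger DP (subsets sized 1..n):
  {C}: scan cost=500, card=500
  {A}: scan cost=120, card=120
  {B}: scan cost=300, card=300
  {AC}: card=6000; try (A,hash)→2680, (C,merge)→6080, (A,merge)→6460, (C,hash)→9240, (C,nl)→60120, (A,nl)→60500; best=2680 via (A,hash)
  {BC}: card=75000; try (B,hash)→6400, (C,merge)→8300, (B,merge)→8500, (C,hash)→9600, (C,nl)→150300, (B,nl)→150500; best=6400 via (B,hash)
  {AB}: card=240; try (A,hash)→2280, (B,merge)→4080, (A,merge)→4260, (B,hash)→5640, (B,nl)→36120, (A,nl)→36300; best=2280 via (A,hash)
  {ABC}: card=6000; try (C,merge)→9440, (C,hash)→11520, (B,hash)→14080, (A,hash)→83080, (B,merge)→89680, (C,nl)→122280 …(+3); best=9440 via (C,merge)

cost=9440; order=B,A,C; methods=hash,merge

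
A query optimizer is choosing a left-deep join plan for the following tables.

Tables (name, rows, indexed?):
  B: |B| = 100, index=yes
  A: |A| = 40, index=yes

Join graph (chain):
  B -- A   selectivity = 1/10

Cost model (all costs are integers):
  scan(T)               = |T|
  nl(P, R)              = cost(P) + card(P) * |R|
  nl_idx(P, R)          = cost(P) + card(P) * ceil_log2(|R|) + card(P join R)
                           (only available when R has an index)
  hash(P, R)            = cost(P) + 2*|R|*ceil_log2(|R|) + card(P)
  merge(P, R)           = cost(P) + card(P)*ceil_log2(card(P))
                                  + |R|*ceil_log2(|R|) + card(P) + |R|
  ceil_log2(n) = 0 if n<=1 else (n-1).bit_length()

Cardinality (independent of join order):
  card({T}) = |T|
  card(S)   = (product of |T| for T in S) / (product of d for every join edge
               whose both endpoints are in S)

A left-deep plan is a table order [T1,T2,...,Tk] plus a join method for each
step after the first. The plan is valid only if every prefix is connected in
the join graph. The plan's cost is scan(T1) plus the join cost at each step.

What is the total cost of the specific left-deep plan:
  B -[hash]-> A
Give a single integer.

step 1: scan B: cost=100, card=100
step 2: join A via hash
    card(P join A) = 100*40/(10) = 400
    cost = 100 + 2*40*6 + 100 = 680

680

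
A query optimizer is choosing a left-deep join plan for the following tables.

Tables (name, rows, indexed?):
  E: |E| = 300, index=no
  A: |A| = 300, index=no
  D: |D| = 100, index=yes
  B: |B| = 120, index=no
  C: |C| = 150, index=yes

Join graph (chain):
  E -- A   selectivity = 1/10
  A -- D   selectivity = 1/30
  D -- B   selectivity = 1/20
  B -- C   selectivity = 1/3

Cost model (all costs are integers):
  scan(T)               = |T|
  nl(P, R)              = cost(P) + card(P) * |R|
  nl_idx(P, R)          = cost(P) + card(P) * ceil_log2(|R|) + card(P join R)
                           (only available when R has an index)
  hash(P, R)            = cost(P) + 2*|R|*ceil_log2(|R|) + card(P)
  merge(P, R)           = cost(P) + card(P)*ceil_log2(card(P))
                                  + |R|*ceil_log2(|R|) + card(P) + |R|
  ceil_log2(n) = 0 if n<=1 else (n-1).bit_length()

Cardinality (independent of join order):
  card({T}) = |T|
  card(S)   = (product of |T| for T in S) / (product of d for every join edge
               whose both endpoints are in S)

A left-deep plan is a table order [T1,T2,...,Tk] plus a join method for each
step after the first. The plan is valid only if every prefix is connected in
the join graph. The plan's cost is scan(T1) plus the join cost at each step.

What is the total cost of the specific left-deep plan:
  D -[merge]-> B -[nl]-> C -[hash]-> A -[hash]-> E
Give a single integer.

432660

step 1: scan D: cost=100, card=100
step 2: join B via merge
    card(P join B) = 100*120/(20) = 600
    cost = 100 + 100*7 + 120*7 + 100 + 120 = 1860
step 3: join C via nl
    card(P join C) = 600*150/(3) = 30000
    cost = 1860 + 600*150 = 91860
step 4: join A via hash
    card(P join A) = 30000*300/(30) = 300000
    cost = 91860 + 2*300*9 + 30000 = 127260
step 5: join E via hash
    card(P join E) = 300000*300/(10) = 9000000
    cost = 127260 + 2*300*9 + 300000 = 432660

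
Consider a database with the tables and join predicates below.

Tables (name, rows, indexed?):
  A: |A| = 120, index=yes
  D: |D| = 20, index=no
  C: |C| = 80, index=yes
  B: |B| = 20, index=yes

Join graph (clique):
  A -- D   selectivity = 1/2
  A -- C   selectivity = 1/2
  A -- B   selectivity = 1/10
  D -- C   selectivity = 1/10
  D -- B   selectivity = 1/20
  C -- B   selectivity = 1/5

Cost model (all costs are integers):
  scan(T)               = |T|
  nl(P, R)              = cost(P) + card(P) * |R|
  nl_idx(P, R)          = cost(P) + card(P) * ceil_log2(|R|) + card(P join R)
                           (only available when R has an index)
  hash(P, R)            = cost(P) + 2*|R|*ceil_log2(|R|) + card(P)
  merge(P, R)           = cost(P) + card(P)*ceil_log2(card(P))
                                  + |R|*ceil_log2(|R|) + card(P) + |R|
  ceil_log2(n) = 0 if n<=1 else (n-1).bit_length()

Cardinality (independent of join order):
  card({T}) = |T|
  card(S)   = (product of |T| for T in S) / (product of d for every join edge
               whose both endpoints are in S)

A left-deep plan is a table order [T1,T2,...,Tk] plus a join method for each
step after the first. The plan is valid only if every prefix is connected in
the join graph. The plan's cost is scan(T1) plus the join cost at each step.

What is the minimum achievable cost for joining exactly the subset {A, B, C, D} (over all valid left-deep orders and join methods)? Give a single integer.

Selinger DP over subsets of {A,B,C,D}:
  {A}: scan cost=120, card=120
  {D}: scan cost=20, card=20
  {C}: scan cost=80, card=80
  {B}: scan cost=20, card=20
  {AD}: card=1200; try (D,hash)→440, (A,merge)→1100, (D,merge)→1200, (A,nl_idx)→1360, (A,hash)→1720, (A,nl)→2420 …(+1); best=440 via (D,hash)
  {AC}: card=4800; try (C,hash)→1360, (A,merge)→1680, (C,merge)→1720, (A,hash)→1840, (A,nl_idx)→5440, (C,nl_idx)→5760 …(+2); best=1360 via (C,hash)
  {AB}: card=240; try (A,nl_idx)→400, (B,hash)→440, (B,nl_idx)→960, (A,merge)→1100, (B,merge)→1200, (A,hash)→1720 …(+2); best=400 via (A,nl_idx)
  {CD}: card=160; try (C,nl_idx)→320, (D,hash)→360, (C,merge)→780, (D,merge)→840, (C,hash)→1160, (C,nl)→1620 …(+1); best=320 via (C,nl_idx)
  {BD}: card=20; try (B,nl_idx)→140, (D,hash)→240, (B,hash)→240, (D,merge)→260, (B,merge)→260, (D,nl)→420 …(+1); best=140 via (B,nl_idx)
  {BC}: card=320; try (B,hash)→360, (C,nl_idx)→480, (C,merge)→780, (B,nl_idx)→800, (B,merge)→840, (C,hash)→1160 …(+2); best=360 via (B,hash)
  {ACD}: card=4800; try (A,hash)→2160, (A,merge)→2720, (C,hash)→2760, (A,nl_idx)→6240, (D,hash)→6360, (C,nl_idx)→13640 …(+5); best=2160 via (A,hash)
  {ABD}: card=120; try (A,nl_idx)→400, (D,hash)→840, (A,merge)→1220, (B,hash)→1840, (A,hash)→1840, (A,nl)→2540 …(+5); best=400 via (A,nl_idx)
  {ABC}: card=1920; try (C,hash)→1760, (A,hash)→2360, (C,merge)→3200, (C,nl_idx)→4000, (A,merge)→4520, (A,nl_idx)→4520 …(+6); best=1760 via (C,hash)
  {BCD}: card=32; try (C,nl_idx)→312, (B,hash)→680, (D,hash)→880, (C,merge)→900, (B,nl_idx)→1152, (C,hash)→1280 …(+5); best=312 via (C,nl_idx)
  {ABCD}: card=96; try (A,nl_idx)→632, (C,nl_idx)→1336, (A,merge)→1464, (C,hash)→1640, (C,merge)→2000, (A,hash)→2024 …(+9); best=632 via (A,nl_idx)

632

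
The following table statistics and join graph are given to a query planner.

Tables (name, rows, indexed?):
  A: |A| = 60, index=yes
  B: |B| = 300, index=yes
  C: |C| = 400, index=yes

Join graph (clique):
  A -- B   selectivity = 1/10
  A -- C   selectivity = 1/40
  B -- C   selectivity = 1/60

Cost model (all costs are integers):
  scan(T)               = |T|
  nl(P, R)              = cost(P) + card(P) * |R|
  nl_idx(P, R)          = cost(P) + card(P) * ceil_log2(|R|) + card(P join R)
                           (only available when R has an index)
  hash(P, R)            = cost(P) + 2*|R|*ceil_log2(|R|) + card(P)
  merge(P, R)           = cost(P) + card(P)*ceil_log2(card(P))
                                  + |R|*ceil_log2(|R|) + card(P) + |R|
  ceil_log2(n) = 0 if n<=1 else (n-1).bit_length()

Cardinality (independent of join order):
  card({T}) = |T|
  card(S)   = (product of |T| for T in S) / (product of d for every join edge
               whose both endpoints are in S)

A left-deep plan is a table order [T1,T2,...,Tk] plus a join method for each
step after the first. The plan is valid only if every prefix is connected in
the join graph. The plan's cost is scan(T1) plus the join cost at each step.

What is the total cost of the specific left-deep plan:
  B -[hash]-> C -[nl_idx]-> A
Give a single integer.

20100

step 1: scan B: cost=300, card=300
step 2: join C via hash
    card(P join C) = 300*400/(60) = 2000
    cost = 300 + 2*400*9 + 300 = 7800
step 3: join A via nl_idx
    card(P join A) = 2000*60/(10*40) = 300
    cost = 7800 + 2000*6 + 300 = 20100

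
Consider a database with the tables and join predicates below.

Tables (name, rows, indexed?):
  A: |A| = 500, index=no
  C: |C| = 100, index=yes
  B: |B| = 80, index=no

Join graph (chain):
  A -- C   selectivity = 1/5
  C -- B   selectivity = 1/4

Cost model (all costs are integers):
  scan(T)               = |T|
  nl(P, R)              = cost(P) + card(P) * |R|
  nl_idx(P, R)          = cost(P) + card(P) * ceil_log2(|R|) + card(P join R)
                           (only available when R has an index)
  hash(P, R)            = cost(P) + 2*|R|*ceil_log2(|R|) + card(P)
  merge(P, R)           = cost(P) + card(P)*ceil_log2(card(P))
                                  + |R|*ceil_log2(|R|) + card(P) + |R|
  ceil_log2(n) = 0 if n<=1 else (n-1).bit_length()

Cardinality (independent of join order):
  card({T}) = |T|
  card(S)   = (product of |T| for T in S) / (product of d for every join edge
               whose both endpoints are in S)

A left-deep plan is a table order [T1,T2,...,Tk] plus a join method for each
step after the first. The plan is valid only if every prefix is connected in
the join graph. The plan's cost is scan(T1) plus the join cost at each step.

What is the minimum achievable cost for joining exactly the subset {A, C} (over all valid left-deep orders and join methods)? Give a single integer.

2400

Selinger DP over subsets of {A,C}:
  {A}: scan cost=500, card=500
  {C}: scan cost=100, card=100
  {AC}: card=10000; try (C,hash)→2400, (A,merge)→5900, (C,merge)→6300, (A,hash)→9200, (C,nl_idx)→14000, (A,nl)→50100 …(+1); best=2400 via (C,hash)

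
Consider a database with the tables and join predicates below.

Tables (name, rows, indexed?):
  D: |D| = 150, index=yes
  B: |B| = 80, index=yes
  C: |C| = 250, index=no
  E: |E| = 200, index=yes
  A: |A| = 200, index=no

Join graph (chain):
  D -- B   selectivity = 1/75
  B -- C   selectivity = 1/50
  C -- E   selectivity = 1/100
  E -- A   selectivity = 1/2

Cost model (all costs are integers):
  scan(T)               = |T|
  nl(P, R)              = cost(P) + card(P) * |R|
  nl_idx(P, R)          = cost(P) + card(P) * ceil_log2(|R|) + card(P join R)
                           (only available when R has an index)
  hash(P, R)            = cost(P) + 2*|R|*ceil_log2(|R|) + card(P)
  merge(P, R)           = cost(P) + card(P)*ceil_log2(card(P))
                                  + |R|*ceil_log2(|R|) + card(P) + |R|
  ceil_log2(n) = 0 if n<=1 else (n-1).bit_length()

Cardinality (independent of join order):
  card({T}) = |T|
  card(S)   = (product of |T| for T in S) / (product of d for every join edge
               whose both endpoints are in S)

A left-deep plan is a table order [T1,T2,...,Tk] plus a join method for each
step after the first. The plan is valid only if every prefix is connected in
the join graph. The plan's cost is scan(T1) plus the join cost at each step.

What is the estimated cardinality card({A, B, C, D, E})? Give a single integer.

Tables in S: A(200), B(80), C(250), D(150), E(200)
Edges inside S: D-B(d=75), B-C(d=50), C-E(d=100), E-A(d=2)
numerator = 200 * 80 * 250 * 150 * 200 = 120000000000
denominator = 75 * 50 * 100 * 2 = 750000
card(S) = 120000000000 / 750000 = 160000

160000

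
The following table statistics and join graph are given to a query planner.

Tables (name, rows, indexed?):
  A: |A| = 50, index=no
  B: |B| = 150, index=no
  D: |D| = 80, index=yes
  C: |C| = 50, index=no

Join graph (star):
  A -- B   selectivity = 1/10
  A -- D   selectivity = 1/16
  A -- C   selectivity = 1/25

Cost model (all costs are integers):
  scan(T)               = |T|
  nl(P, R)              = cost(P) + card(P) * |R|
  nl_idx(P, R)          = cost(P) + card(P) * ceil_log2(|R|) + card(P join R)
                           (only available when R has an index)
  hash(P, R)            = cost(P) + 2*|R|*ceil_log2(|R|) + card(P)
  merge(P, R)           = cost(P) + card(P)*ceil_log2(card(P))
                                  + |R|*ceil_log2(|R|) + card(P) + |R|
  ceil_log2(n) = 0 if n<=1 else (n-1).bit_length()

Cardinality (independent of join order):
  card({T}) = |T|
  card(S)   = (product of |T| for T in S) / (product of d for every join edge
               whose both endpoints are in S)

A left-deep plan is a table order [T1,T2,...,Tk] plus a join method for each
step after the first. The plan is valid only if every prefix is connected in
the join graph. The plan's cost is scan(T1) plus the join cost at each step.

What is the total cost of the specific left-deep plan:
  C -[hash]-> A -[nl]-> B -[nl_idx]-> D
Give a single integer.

step 1: scan C: cost=50, card=50
step 2: join A via hash
    card(P join A) = 50*50/(25) = 100
    cost = 50 + 2*50*6 + 50 = 700
step 3: join B via nl
    card(P join B) = 100*150/(10) = 1500
    cost = 700 + 100*150 = 15700
step 4: join D via nl_idx
    card(P join D) = 1500*80/(16) = 7500
    cost = 15700 + 1500*7 + 7500 = 33700

33700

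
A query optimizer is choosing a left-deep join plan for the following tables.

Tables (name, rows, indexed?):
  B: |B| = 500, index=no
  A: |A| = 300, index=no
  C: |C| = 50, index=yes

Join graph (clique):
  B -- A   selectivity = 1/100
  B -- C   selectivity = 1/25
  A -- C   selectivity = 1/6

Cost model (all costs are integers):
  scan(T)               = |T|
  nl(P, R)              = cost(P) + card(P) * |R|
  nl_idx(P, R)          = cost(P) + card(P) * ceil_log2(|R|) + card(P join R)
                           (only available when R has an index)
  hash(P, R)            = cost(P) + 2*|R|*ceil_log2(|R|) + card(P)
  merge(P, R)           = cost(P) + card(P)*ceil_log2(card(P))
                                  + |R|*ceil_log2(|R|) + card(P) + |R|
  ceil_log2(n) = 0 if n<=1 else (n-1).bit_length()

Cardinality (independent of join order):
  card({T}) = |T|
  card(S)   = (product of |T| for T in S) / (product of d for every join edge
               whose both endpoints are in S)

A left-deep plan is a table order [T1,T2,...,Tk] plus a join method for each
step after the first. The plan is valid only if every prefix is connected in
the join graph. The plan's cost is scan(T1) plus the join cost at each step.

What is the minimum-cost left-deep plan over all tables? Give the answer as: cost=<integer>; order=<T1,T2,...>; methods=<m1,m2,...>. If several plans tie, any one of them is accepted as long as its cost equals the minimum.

Selinger DP (subsets sized 1..n):
  {B}: scan cost=500, card=500
  {A}: scan cost=300, card=300
  {C}: scan cost=50, card=50
  {AB}: card=1500; try (A,hash)→6400, (B,merge)→8300, (A,merge)→8500, (B,hash)→9600, (B,nl)→150300, (A,nl)→150500; best=6400 via (A,hash)
  {BC}: card=1000; try (C,hash)→1600, (C,nl_idx)→4500, (B,merge)→5400, (C,merge)→5850, (B,hash)→9100, (B,nl)→25050 …(+1); best=1600 via (C,hash)
  {AC}: card=2500; try (C,hash)→1200, (A,merge)→3400, (C,merge)→3650, (C,nl_idx)→4600, (A,hash)→5500, (A,nl)→15050 …(+1); best=1200 via (C,hash)
  {ABC}: card=500; try (A,hash)→8000, (C,hash)→8500, (B,hash)→12700, (A,merge)→15600, (C,nl_idx)→15900, (C,merge)→24750 …(+4); best=8000 via (A,hash)

cost=8000; order=B,C,A; methods=hash,hash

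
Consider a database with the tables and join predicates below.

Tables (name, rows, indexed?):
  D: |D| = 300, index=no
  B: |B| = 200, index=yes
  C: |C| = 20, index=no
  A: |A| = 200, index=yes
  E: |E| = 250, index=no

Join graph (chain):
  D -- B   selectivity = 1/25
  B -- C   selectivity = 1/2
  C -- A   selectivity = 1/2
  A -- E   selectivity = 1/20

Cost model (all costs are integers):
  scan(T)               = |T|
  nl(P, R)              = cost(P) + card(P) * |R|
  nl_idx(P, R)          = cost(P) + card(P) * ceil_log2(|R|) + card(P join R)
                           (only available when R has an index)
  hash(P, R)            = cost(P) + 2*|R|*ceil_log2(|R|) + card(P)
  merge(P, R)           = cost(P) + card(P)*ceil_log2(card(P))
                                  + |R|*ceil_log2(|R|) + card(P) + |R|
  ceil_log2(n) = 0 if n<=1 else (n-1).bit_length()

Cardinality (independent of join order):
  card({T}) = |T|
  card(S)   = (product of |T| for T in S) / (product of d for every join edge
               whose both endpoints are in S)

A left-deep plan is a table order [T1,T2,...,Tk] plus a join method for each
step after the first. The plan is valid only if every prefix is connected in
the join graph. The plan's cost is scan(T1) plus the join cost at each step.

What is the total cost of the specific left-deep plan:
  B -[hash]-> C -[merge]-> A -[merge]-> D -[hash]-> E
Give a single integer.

step 1: scan B: cost=200, card=200
step 2: join C via hash
    card(P join C) = 200*20/(2) = 2000
    cost = 200 + 2*20*5 + 200 = 600
step 3: join A via merge
    card(P join A) = 2000*200/(2) = 200000
    cost = 600 + 2000*11 + 200*8 + 2000 + 200 = 26400
step 4: join D via merge
    card(P join D) = 200000*300/(25) = 2400000
    cost = 26400 + 200000*18 + 300*9 + 200000 + 300 = 3829400
step 5: join E via hash
    card(P join E) = 2400000*250/(20) = 30000000
    cost = 3829400 + 2*250*8 + 2400000 = 6233400

6233400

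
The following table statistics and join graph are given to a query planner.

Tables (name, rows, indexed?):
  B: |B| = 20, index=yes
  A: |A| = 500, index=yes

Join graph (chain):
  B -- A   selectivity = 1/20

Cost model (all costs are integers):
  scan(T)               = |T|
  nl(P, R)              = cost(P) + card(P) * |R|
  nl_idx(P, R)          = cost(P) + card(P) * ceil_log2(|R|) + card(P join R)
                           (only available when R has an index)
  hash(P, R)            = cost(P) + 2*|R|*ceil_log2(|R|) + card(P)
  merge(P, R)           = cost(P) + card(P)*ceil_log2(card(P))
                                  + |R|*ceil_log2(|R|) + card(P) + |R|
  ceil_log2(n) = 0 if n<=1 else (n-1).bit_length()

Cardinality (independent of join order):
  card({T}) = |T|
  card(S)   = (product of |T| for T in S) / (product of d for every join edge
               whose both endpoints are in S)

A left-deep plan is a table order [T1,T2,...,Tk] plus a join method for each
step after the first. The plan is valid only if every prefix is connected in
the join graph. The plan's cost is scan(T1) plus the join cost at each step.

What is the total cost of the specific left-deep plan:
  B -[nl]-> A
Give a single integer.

10020

step 1: scan B: cost=20, card=20
step 2: join A via nl
    card(P join A) = 20*500/(20) = 500
    cost = 20 + 20*500 = 10020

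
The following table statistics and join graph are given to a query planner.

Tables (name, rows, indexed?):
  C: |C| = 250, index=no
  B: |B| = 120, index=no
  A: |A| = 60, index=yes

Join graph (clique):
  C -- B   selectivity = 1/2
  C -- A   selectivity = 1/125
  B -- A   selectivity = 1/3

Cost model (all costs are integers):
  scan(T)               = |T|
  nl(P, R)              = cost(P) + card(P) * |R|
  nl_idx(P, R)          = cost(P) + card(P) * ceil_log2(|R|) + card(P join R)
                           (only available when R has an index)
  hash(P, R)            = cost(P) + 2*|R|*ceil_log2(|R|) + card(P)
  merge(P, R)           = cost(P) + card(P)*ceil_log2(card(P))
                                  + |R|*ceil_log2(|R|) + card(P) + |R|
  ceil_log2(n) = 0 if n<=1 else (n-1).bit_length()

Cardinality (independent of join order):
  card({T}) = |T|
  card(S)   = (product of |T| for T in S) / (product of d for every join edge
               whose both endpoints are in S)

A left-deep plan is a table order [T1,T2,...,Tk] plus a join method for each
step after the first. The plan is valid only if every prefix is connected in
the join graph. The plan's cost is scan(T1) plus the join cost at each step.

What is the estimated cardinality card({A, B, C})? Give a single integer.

Tables in S: A(60), B(120), C(250)
Edges inside S: C-B(d=2), C-A(d=125), B-A(d=3)
numerator = 60 * 120 * 250 = 1800000
denominator = 2 * 125 * 3 = 750
card(S) = 1800000 / 750 = 2400

2400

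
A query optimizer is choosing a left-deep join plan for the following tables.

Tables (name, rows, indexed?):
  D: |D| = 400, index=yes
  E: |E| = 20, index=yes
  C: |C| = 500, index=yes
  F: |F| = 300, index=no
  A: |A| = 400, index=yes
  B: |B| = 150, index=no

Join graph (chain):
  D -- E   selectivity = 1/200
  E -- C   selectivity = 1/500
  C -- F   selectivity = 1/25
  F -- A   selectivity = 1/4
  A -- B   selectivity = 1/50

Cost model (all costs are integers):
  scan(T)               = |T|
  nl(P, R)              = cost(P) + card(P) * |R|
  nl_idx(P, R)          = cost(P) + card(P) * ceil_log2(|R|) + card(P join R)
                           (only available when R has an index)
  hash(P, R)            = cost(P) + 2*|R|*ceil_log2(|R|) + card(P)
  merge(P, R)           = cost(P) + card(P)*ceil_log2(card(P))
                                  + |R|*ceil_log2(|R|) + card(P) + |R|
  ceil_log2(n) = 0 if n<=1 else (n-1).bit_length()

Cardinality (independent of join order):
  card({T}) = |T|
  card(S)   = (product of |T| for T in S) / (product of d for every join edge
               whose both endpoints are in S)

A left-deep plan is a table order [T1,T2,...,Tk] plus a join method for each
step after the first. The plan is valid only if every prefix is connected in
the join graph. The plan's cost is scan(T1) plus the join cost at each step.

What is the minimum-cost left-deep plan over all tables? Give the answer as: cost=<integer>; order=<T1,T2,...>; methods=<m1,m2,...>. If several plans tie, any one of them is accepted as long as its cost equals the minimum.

Selinger DP (subsets sized 1..n):
  {D}: scan cost=400, card=400
  {E}: scan cost=20, card=20
  {C}: scan cost=500, card=500
  {F}: scan cost=300, card=300
  {A}: scan cost=400, card=400
  {B}: scan cost=150, card=150
  {DE}: card=40; try (D,nl_idx)→240, (E,hash)→1000, (E,nl_idx)→2440, (D,merge)→4140, (E,merge)→4520, (D,hash)→7240 …(+2); best=240 via (D,nl_idx)
  {CE}: card=20; try (C,nl_idx)→220, (E,hash)→1200, (E,nl_idx)→3020, (C,merge)→5140, (E,merge)→5620, (C,hash)→9040 …(+2); best=220 via (C,nl_idx)
  {CF}: card=6000; try (F,hash)→6400, (C,merge)→8300, (F,merge)→8500, (C,nl_idx)→9000, (C,hash)→9600, (C,nl)→150300 …(+1); best=6400 via (F,hash)
  {AF}: card=30000; try (F,hash)→6200, (A,merge)→7300, (F,merge)→7400, (A,hash)→7800, (A,nl_idx)→33000, (A,nl)→120300 …(+1); best=6200 via (F,hash)
  {AB}: card=1200; try (A,nl_idx)→2700, (B,hash)→3200, (A,merge)→5500, (B,merge)→5750, (A,hash)→7500, (A,nl)→60150 …(+1); best=2700 via (A,nl_idx)
  {CDE}: card=40; try (D,nl_idx)→440, (C,nl_idx)→640, (D,merge)→4340, (C,merge)→5520, (D,hash)→7440, (D,nl)→8220 …(+2); best=440 via (D,nl_idx)
  {CEF}: card=240; try (F,merge)→3340, (F,hash)→5640, (F,nl)→6220, (E,hash)→12600, (E,nl_idx)→36640, (E,merge)→90520 …(+1); best=3340 via (F,merge)
  {ACF}: card=600000; try (A,hash)→19600, (C,hash)→45200, (A,merge)→94400, (C,merge)→491200, (A,nl_idx)→660400, (C,nl_idx)→876200 …(+2); best=19600 via (A,hash)
  {ABF}: card=90000; try (F,hash)→9300, (F,merge)→20100, (B,hash)→38600, (F,nl)→362700, (B,merge)→487550, (B,nl)→4506200; best=9300 via (F,hash)
  {CDEF}: card=480; try (F,merge)→3720, (F,hash)→5880, (D,nl_idx)→5980, (D,merge)→9500, (D,hash)→10780, (F,nl)→12440 …(+1); best=3720 via (F,merge)
  {ACEF}: card=24000; try (A,merge)→9500, (A,hash)→10780, (A,nl_idx)→29500, (A,nl)→99340, (E,hash)→619800, (E,nl_idx)→3043600 …(+2); best=9500 via (A,merge)
  {ABCF}: card=1800000; try (C,hash)→108300, (B,hash)→622000, (C,merge)→1634300, (C,nl_idx)→2619300, (B,merge)→12620950, (C,nl)→45009300 …(+1); best=108300 via (C,hash)
  {ACDEF}: card=48000; try (A,hash)→11400, (A,merge)→12520, (D,hash)→40700, (A,nl_idx)→56040, (A,nl)→195720, (D,nl_idx)→273500 …(+2); best=11400 via (A,hash)
  {ABCEF}: card=72000; try (B,hash)→35900, (B,merge)→394850, (E,hash)→1908500, (B,nl)→3609500, (E,nl_idx)→9180300, (E,nl)→36108300 …(+1); best=35900 via (B,hash)
  {ABCDEF}: card=144000; try (B,hash)→61800, (D,hash)→115100, (D,nl_idx)→827900, (B,merge)→828750, (D,merge)→1335900, (B,nl)→7211400 …(+1); best=61800 via (B,hash)

cost=61800; order=E,C,D,F,A,B; methods=nl_idx,nl_idx,merge,hash,hash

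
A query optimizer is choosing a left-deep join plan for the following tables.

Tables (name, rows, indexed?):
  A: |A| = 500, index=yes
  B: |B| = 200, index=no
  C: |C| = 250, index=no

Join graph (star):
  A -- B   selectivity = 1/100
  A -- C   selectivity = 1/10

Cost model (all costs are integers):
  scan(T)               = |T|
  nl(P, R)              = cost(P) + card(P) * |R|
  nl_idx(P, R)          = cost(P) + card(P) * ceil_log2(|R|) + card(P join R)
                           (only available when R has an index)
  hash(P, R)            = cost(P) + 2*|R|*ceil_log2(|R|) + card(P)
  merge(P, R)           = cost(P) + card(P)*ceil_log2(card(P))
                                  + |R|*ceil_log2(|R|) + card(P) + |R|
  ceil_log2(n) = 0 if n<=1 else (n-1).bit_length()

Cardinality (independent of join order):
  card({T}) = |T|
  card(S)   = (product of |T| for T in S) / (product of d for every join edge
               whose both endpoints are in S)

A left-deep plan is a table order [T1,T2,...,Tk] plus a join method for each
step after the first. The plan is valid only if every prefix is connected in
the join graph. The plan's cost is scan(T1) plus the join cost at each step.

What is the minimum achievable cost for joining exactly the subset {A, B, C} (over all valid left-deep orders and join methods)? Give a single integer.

Selinger DP over subsets of {A,B,C}:
  {A}: scan cost=500, card=500
  {B}: scan cost=200, card=200
  {C}: scan cost=250, card=250
  {AB}: card=1000; try (A,nl_idx)→3000, (B,hash)→4200, (A,merge)→7000, (B,merge)→7300, (A,hash)→9400, (A,nl)→100200 …(+1); best=3000 via (A,nl_idx)
  {AC}: card=12500; try (C,hash)→5000, (A,merge)→7500, (C,merge)→7750, (A,hash)→9500, (A,nl_idx)→15000, (A,nl)→125250 …(+1); best=5000 via (C,hash)
  {ABC}: card=25000; try (C,hash)→8000, (C,merge)→16250, (B,hash)→20700, (B,merge)→194300, (C,nl)→253000, (B,nl)→2505000; best=8000 via (C,hash)

8000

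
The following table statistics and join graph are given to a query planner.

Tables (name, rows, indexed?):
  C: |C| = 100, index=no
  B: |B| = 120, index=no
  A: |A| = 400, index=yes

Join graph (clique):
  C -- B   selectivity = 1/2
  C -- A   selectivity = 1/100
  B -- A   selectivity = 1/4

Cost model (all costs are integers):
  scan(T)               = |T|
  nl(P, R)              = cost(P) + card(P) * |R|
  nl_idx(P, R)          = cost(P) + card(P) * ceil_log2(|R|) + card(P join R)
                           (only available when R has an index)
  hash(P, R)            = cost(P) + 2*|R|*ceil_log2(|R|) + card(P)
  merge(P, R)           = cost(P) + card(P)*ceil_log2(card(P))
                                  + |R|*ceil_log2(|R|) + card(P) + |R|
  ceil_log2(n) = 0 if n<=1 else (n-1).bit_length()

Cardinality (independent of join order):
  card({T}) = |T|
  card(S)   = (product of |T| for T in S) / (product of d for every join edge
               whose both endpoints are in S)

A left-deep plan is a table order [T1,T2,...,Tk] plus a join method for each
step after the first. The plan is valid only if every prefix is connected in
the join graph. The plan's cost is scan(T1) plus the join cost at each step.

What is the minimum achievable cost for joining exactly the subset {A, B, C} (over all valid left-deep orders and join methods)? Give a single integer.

3480

Selinger DP over subsets of {A,B,C}:
  {C}: scan cost=100, card=100
  {B}: scan cost=120, card=120
  {A}: scan cost=400, card=400
  {BC}: card=6000; try (C,hash)→1640, (B,merge)→1860, (C,merge)→1880, (B,hash)→1880, (B,nl)→12100, (C,nl)→12120; best=1640 via (C,hash)
  {AC}: card=400; try (A,nl_idx)→1400, (C,hash)→2200, (A,merge)→4900, (C,merge)→5200, (A,hash)→7400, (A,nl)→40100 …(+1); best=1400 via (A,nl_idx)
  {AB}: card=12000; try (B,hash)→2480, (A,merge)→5080, (B,merge)→5360, (A,hash)→7440, (A,nl_idx)→13200, (A,nl)→48120 …(+1); best=2480 via (B,hash)
  {ABC}: card=6000; try (B,hash)→3480, (B,merge)→6360, (A,hash)→14840, (C,hash)→15880, (B,nl)→49400, (A,nl_idx)→61640 …(+4); best=3480 via (B,hash)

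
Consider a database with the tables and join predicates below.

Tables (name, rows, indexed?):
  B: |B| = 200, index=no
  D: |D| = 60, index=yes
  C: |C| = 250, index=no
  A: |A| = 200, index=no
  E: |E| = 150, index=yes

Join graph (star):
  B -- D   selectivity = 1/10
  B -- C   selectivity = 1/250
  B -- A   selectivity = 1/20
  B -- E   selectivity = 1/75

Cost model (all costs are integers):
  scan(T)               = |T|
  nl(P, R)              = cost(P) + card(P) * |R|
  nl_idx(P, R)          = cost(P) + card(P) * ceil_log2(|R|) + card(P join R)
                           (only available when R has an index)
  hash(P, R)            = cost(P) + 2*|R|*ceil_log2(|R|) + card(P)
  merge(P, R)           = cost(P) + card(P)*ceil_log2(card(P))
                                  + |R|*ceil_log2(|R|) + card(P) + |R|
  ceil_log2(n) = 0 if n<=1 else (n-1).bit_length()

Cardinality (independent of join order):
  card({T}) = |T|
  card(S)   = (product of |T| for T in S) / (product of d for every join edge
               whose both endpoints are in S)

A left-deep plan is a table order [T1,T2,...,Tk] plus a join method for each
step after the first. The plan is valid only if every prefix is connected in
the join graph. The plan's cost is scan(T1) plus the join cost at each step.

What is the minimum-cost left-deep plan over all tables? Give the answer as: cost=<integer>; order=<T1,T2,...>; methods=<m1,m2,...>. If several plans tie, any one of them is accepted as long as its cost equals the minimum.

Selinger DP (subsets sized 1..n):
  {B}: scan cost=200, card=200
  {D}: scan cost=60, card=60
  {C}: scan cost=250, card=250
  {A}: scan cost=200, card=200
  {E}: scan cost=150, card=150
  {BD}: card=1200; try (D,hash)→1120, (B,merge)→2280, (D,merge)→2420, (D,nl_idx)→2600, (B,hash)→3320, (B,nl)→12060 …(+1); best=1120 via (D,hash)
  {BC}: card=200; try (B,hash)→3700, (C,merge)→4250, (B,merge)→4300, (C,hash)→4400, (C,nl)→50200, (B,nl)→50250; best=3700 via (B,hash)
  {AB}: card=2000; try (B,hash)→3600, (A,hash)→3600, (B,merge)→3800, (A,merge)→3800, (B,nl)→40200, (A,nl)→40200; best=3600 via (B,hash)
  {BE}: card=400; try (E,nl_idx)→2200, (E,hash)→2800, (B,merge)→3300, (E,merge)→3350, (B,hash)→3500, (B,nl)→30150 …(+1); best=2200 via (E,nl_idx)
  {BCD}: card=1200; try (D,hash)→4620, (D,merge)→5920, (D,nl_idx)→6100, (C,hash)→6320, (D,nl)→15700, (C,merge)→17770 …(+1); best=4620 via (D,hash)
  {ABD}: card=12000; try (A,hash)→5520, (D,hash)→6320, (A,merge)→17320, (D,nl_idx)→27600, (D,merge)→28020, (D,nl)→123600 …(+1); best=5520 via (A,hash)
  {BDE}: card=2400; try (D,hash)→3320, (E,hash)→4720, (D,merge)→6620, (D,nl_idx)→7000, (E,nl_idx)→13120, (E,merge)→16870 …(+2); best=3320 via (D,hash)
  {ABC}: card=2000; try (A,hash)→7100, (A,merge)→7300, (C,hash)→9600, (C,merge)→29850, (A,nl)→43700, (C,nl)→503600; best=7100 via (A,hash)
  {BCE}: card=400; try (E,nl_idx)→5700, (E,hash)→6300, (C,hash)→6600, (E,merge)→6850, (C,merge)→8450, (E,nl)→33700 …(+1); best=5700 via (E,nl_idx)
  {ABE}: card=4000; try (A,hash)→5800, (E,hash)→8000, (A,merge)→8000, (E,nl_idx)→23600, (E,merge)→28950, (A,nl)→82200 …(+1); best=5800 via (A,hash)
  {ABCD}: card=12000; try (A,hash)→9020, (D,hash)→9820, (A,merge)→20820, (C,hash)→21520, (D,nl_idx)→31100, (D,merge)→31520 …(+4); best=9020 via (A,hash)
  {BCDE}: card=2400; try (D,hash)→6820, (E,hash)→8220, (C,hash)→9720, (D,merge)→10120, (D,nl_idx)→10500, (E,nl_idx)→16620 …(+5); best=6820 via (D,hash)
  {ABDE}: card=24000; try (A,hash)→8920, (D,hash)→10520, (E,hash)→19920, (A,merge)→36320, (D,nl_idx)→53800, (D,merge)→58220 …(+5); best=8920 via (A,hash)
  {ABCE}: card=4000; try (A,hash)→9300, (E,hash)→11500, (A,merge)→11500, (C,hash)→13800, (E,nl_idx)→27100, (E,merge)→32450 …(+4); best=9300 via (A,hash)
  {ABCDE}: card=24000; try (A,hash)→12420, (D,hash)→14020, (E,hash)→23420, (C,hash)→36920, (A,merge)→39820, (D,nl_idx)→57300 …(+8); best=12420 via (A,hash)

cost=12420; order=C,B,E,D,A; methods=hash,nl_idx,hash,hash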